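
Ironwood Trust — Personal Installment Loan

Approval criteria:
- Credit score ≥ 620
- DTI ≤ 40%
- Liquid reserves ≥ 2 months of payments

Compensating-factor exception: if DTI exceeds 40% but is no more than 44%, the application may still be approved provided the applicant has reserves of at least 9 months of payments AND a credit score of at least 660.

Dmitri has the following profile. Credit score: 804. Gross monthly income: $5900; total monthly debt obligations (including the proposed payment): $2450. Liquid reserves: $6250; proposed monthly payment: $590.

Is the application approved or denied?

Credit score 804 ≥ 620 (meets base)
DTI = 2,450/5,900 = 41.5% > 40% — standard DTI limit exceeded.
Liquid reserves cover 6,250/590 = 10.6 months — ≥ 2 required
41.5% falls in the override range (40%–44%), so the compensating-factor test applies.
Reserves 10.6 ≥ 9 months; credit score 804 ≥ 660.
Both compensating conditions met → exception applies.

Approved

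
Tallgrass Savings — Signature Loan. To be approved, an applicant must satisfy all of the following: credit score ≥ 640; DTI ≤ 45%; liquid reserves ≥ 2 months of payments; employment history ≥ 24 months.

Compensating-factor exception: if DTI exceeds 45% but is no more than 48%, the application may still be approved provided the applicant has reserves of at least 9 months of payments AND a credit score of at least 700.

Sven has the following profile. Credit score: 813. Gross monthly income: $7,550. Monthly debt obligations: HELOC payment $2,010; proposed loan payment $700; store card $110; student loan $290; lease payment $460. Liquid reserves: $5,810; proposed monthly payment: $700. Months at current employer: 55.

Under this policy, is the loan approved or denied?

Credit score 813 ≥ 640 (meets base)
Total debts = (2,010 + 700 + 110 + 290 + 460) = 3,570. DTI: 3,570 ÷ 7,550 = 47.3%, over the 45% base limit.
Reserves = 5,810/700 = 8.3 months ≥ 2
Employment 55 ≥ 24 months
47.3% falls in the override range (45%–48%), so the compensating-factor test applies.
Override check — reserves: 8.3 mo (short of 9); score: 813 (ok).
Override conditions not both satisfied; exception does not apply.

Denied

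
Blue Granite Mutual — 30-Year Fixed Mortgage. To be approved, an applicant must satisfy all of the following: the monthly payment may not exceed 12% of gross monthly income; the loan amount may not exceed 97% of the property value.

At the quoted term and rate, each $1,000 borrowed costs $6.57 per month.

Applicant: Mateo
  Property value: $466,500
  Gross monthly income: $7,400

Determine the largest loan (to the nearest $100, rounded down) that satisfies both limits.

$135,100

Payment cap: 12% × $7,400 = $888/month.
At $6.57 per $1,000, that supports 888/6.57 × 1,000 ≈ $135,159 → $135,100.
LTV cap: 97% × $466,500 = $452,505 → $452,500.
Binding constraint: payment-to-income.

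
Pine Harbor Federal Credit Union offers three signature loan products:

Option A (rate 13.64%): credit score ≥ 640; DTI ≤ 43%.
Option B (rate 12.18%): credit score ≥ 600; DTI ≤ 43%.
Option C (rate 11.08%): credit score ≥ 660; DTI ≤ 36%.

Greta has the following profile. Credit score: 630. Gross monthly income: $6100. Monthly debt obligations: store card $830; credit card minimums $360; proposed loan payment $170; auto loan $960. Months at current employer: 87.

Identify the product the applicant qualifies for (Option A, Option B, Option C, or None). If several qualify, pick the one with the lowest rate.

Option B

Total debts = (830 + 360 + 170 + 960) = 2,320; DTI = 2,320/6,100 = 38%.
Option A: score 630 < 640; DTI 38% ≤ 43% → does not qualify.
Option B: score 630 ≥ 600; DTI 38% ≤ 43% → qualifies.
Option C: score 630 < 660; DTI 38% > 36% → does not qualify.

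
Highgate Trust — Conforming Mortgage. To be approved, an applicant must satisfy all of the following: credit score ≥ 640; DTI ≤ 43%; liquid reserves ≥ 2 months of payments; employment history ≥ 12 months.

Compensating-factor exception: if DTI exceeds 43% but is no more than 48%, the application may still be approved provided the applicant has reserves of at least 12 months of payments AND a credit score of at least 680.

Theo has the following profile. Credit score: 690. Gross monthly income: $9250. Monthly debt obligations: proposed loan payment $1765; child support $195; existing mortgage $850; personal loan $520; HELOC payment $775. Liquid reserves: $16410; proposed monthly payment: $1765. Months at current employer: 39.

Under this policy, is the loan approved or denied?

Credit score 690 ≥ 640 (meets base)
Total debts = (1,765 + 195 + 850 + 520 + 775) = 4,105. DTI = 4,105/9,250 = 44.4% > 43% — standard DTI limit exceeded.
Reserves = 16,410/1,765 = 9.3 months ≥ 2
Employment 39 ≥ 12 months
44.4% falls in the override range (43%–48%), so the compensating-factor test applies.
Reserves 9.3 < 12 months; credit score 690 ≥ 680.
Compensating-factor requirement not fully met.

Denied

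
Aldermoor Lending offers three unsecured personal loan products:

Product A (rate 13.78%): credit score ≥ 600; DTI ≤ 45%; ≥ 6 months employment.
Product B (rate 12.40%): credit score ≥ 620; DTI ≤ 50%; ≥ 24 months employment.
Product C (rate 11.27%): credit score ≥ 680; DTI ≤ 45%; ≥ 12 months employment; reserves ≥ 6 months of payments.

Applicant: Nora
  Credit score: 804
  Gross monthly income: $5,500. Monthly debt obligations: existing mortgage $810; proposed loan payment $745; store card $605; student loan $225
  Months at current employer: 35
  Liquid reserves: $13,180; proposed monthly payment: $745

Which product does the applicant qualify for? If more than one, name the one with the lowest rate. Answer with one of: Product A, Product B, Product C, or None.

Product C

Total debts = (810 + 745 + 605 + 225) = 2,385; DTI = 2,385/5,500 = 43.4%.
Reserves = 13,180/745 = 17.7 months.
Product A: score 804 ≥ 600; DTI 43.4% ≤ 45%; employment 35 ≥ 6 mo → qualifies.
Product B: score 804 ≥ 620; DTI 43.4% ≤ 50%; employment 35 ≥ 24 mo → qualifies.
Product C: score 804 ≥ 680; DTI 43.4% ≤ 45%; employment 35 ≥ 12 mo; reserves 17.7 ≥ 6 mo → qualifies.
Qualifying: Product A, Product B, Product C. Lowest rate is 11.27% → Product C.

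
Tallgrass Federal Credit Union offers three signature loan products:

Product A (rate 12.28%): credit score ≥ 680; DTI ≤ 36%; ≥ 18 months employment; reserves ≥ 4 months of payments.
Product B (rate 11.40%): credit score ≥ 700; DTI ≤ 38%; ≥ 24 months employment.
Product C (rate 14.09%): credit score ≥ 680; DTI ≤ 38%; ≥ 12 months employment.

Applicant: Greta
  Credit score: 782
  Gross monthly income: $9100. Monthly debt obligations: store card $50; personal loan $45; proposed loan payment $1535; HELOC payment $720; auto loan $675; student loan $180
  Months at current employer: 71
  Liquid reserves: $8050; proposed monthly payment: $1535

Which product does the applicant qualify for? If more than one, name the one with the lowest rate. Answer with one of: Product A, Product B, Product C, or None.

Product B

Total debts = (50 + 45 + 1,535 + 720 + 675 + 180) = 3,205; DTI = 3,205/9,100 = 35.2%.
Reserves = 8,050/1,535 = 5.2 months.
Product A: score 782 ≥ 680; DTI 35.2% ≤ 36%; employment 71 ≥ 18 mo; reserves 5.2 ≥ 4 mo → qualifies.
Product B: score 782 ≥ 700; DTI 35.2% ≤ 38%; employment 71 ≥ 24 mo → qualifies.
Product C: score 782 ≥ 680; DTI 35.2% ≤ 38%; employment 71 ≥ 12 mo → qualifies.
Qualifying: Product A, Product B, Product C. Lowest rate is 11.40% → Product B.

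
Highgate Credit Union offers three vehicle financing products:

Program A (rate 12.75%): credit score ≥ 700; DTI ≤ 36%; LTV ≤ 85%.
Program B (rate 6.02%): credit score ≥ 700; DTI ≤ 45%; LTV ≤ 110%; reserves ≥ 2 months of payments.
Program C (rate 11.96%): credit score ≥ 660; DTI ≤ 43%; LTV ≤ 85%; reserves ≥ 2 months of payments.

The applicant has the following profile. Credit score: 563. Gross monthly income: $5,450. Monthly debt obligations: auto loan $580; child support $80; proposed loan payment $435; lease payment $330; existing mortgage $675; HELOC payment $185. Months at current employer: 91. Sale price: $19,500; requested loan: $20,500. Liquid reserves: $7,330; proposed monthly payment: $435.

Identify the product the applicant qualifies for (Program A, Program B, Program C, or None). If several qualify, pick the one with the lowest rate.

None

Total debts = (580 + 80 + 435 + 330 + 675 + 185) = 2,285; DTI = 2,285/5,450 = 41.9%.
LTV = 20,500/19,500 = 105.1%.
Reserves = 7,330/435 = 16.9 months.
Program A: score 563 < 700; DTI 41.9% > 36%; LTV 105.1% > 85% → does not qualify.
Program B: score 563 < 700; DTI 41.9% ≤ 45%; LTV 105.1% ≤ 110%; reserves 16.9 ≥ 2 mo → does not qualify.
Program C: score 563 < 660; DTI 41.9% ≤ 43%; LTV 105.1% > 85%; reserves 16.9 ≥ 2 mo → does not qualify.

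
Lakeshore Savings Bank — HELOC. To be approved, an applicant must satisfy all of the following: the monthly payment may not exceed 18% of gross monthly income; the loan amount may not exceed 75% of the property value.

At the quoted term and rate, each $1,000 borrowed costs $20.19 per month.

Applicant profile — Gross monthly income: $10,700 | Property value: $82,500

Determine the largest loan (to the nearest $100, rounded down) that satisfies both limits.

Payment cap: 18% × $10,700 = $1,926/month.
At $20.19 per $1,000, that supports 1,926/20.19 × 1,000 ≈ $95,393 → $95,300.
LTV cap: 75% × $82,500 = $61,875 → $61,800.
Binding constraint: loan-to-value.

$61,800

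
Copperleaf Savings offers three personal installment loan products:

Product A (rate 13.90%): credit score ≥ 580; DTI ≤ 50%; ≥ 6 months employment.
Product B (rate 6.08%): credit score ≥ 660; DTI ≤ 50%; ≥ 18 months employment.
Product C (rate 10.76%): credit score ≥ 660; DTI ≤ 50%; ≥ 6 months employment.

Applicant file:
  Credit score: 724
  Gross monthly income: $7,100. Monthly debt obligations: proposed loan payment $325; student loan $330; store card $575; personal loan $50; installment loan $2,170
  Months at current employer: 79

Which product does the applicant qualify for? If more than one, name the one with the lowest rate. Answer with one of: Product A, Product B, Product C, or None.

Product B

Total debts = (325 + 330 + 575 + 50 + 2,170) = 3,450; DTI = 3,450/7,100 = 48.6%.
Product A: score 724 ≥ 580; DTI 48.6% ≤ 50%; employment 79 ≥ 6 mo → qualifies.
Product B: score 724 ≥ 660; DTI 48.6% ≤ 50%; employment 79 ≥ 18 mo → qualifies.
Product C: score 724 ≥ 660; DTI 48.6% ≤ 50%; employment 79 ≥ 6 mo → qualifies.
Qualifying: Product A, Product B, Product C. Lowest rate is 6.08% → Product B.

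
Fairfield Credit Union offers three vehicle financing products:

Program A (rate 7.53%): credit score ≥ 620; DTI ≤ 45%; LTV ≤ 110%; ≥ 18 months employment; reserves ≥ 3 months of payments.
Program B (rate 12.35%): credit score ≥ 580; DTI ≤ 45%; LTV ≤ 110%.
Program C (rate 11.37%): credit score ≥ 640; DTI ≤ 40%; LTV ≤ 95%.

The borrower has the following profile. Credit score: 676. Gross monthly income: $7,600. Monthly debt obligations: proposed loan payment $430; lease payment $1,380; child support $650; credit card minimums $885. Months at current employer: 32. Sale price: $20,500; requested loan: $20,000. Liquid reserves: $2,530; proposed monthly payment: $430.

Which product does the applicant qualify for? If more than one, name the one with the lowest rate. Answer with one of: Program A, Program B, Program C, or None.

Total debts = (430 + 1,380 + 650 + 885) = 3,345; DTI = 3,345/7,600 = 44%.
LTV = 20,000/20,500 = 97.6%.
Reserves = 2,530/430 = 5.9 months.
Program A: score 676 ≥ 620; DTI 44% ≤ 45%; LTV 97.6% ≤ 110%; employment 32 ≥ 18 mo; reserves 5.9 ≥ 3 mo → qualifies.
Program B: score 676 ≥ 580; DTI 44% ≤ 45%; LTV 97.6% ≤ 110% → qualifies.
Program C: score 676 ≥ 640; DTI 44% > 40%; LTV 97.6% > 95% → does not qualify.
Qualifying: Program A, Program B. Lowest rate is 7.53% → Program A.

Program A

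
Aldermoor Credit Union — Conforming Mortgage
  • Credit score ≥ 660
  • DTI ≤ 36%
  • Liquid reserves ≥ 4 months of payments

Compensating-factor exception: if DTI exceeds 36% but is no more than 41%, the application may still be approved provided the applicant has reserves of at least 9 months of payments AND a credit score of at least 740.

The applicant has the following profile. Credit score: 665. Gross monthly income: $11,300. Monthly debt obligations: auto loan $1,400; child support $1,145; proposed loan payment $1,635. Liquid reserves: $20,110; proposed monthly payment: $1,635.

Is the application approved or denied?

Credit score 665 ≥ 660 (meets base)
Total debts = (1,400 + 1,145 + 1,635) = 4,180. DTI = 4,180/11,300 = 37% > 36% — standard DTI limit exceeded.
Reserves: 20,110 ÷ 1,635 = 12.3 months (meets 4-month minimum)
DTI 37% is within the 36%–41% exception band; checking compensating factors.
Reserves 12.3 ≥ 9 months; credit score 665 < 740.
Compensating-factor requirement not fully met.

Denied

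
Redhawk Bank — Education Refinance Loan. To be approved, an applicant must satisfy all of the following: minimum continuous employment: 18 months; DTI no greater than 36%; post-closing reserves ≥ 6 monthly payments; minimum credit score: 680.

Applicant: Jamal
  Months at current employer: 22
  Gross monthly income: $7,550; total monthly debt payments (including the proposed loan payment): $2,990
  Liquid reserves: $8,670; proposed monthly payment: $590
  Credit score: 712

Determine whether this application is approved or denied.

Denied

Employment 22 ≥ 18 months
Debt-to-income = 2,990/7,550 = 39.6% — over 36% limit
Liquid reserves cover 8,670/590 = 14.7 months — ≥ 6 required
Credit score 712 ≥ 680 (meets)
Fails on DTI.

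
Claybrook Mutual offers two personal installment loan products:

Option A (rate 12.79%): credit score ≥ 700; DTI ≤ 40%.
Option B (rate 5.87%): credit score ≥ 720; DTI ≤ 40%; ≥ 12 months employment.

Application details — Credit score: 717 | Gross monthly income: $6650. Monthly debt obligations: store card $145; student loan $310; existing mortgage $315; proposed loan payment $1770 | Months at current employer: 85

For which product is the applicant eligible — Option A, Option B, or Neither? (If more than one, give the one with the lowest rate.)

Total debts = (145 + 310 + 315 + 1,770) = 2,540; DTI = 2,540/6,650 = 38.2%.
Option A: score 717 ≥ 700; DTI 38.2% ≤ 40% → qualifies.
Option B: score 717 < 720; DTI 38.2% ≤ 40%; employment 85 ≥ 12 mo → does not qualify.

Option A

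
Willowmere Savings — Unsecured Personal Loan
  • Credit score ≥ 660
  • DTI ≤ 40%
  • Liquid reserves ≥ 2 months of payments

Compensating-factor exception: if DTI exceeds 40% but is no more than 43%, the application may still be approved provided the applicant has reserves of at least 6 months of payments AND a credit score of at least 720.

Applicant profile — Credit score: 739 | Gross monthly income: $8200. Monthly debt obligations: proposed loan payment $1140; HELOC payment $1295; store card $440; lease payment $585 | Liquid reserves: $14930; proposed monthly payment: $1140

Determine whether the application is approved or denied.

Approved

Credit score 739 ≥ 660 (meets base)
Total debts = (1,140 + 1,295 + 440 + 585) = 3,460. DTI: 3,460 ÷ 8,200 = 42.2%, over the 40% base limit.
Reserves: 14,930 ÷ 1,140 = 13.1 months (meets 2-month minimum)
DTI 42.2% is within the 40%–43% exception band; checking compensating factors.
Override check — reserves: 13.1 mo (ok); score: 739 (ok).
Both compensating conditions met → exception applies.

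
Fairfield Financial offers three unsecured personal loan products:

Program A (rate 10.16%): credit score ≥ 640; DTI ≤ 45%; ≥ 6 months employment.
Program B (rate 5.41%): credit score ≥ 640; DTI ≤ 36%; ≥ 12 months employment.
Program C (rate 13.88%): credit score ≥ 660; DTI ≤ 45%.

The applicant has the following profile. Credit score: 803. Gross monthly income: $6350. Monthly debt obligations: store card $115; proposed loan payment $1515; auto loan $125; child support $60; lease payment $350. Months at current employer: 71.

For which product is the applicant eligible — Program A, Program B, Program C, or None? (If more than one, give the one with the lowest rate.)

Program B

Total debts = (115 + 1,515 + 125 + 60 + 350) = 2,165; DTI = 2,165/6,350 = 34.1%.
Program A: score 803 ≥ 640; DTI 34.1% ≤ 45%; employment 71 ≥ 6 mo → qualifies.
Program B: score 803 ≥ 640; DTI 34.1% ≤ 36%; employment 71 ≥ 12 mo → qualifies.
Program C: score 803 ≥ 660; DTI 34.1% ≤ 45% → qualifies.
Qualifying: Program A, Program B, Program C. Lowest rate is 5.41% → Program B.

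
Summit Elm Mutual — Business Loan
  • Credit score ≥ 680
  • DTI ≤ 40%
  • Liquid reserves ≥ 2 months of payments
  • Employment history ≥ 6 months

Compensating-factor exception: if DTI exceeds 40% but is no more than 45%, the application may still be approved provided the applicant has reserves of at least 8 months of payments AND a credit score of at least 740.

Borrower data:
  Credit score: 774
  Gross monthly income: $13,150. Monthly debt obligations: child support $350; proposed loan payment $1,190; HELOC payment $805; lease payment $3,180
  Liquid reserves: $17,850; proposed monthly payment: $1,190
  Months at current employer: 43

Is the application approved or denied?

Credit score 774 ≥ 680 (meets base)
Total debts = (350 + 1,190 + 805 + 3,180) = 5,525. DTI: 5,525 ÷ 13,150 = 42%, over the 40% base limit.
Liquid reserves cover 17,850/1,190 = 15.0 months — ≥ 2 required
Employment 43 ≥ 6 months
42% falls in the override range (40%–45%), so the compensating-factor test applies.
Override check — reserves: 15.0 mo (ok); score: 774 (ok).
Both override conditions satisfied; DTI exception granted.

Approved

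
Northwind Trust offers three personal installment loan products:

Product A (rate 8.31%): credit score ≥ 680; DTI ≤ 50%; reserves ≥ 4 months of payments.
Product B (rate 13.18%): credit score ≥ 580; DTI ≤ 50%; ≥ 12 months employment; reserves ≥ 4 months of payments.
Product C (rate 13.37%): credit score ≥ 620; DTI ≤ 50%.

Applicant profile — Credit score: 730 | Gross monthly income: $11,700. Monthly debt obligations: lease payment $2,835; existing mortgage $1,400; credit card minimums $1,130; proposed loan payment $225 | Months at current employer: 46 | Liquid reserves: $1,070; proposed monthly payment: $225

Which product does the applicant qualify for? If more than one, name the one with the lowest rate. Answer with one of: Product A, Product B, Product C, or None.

Total debts = (2,835 + 1,400 + 1,130 + 225) = 5,590; DTI = 5,590/11,700 = 47.8%.
Reserves = 1,070/225 = 4.8 months.
Product A: score 730 ≥ 680; DTI 47.8% ≤ 50%; reserves 4.8 ≥ 4 mo → qualifies.
Product B: score 730 ≥ 580; DTI 47.8% ≤ 50%; employment 46 ≥ 12 mo; reserves 4.8 ≥ 4 mo → qualifies.
Product C: score 730 ≥ 620; DTI 47.8% ≤ 50% → qualifies.
Qualifying: Product A, Product B, Product C. Lowest rate is 8.31% → Product A.

Product A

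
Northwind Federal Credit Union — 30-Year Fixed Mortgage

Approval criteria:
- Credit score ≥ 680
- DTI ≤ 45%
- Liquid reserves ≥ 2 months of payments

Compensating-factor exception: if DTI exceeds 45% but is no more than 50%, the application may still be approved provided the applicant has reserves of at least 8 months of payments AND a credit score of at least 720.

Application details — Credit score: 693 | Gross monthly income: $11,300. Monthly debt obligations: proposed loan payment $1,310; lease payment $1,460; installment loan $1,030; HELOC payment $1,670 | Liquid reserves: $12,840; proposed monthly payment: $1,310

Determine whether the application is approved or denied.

Denied

Credit score 693 ≥ 680 (meets base)
Total debts = (1,310 + 1,460 + 1,030 + 1,670) = 5,470. DTI: 5,470 ÷ 11,300 = 48.4%, over the 45% base limit.
Liquid reserves cover 12,840/1,310 = 9.8 months — ≥ 2 required
DTI 48.4% is within the 45%–50% exception band; checking compensating factors.
Reserves 9.8 ≥ 8 months; credit score 693 < 720.
Compensating-factor requirement not fully met.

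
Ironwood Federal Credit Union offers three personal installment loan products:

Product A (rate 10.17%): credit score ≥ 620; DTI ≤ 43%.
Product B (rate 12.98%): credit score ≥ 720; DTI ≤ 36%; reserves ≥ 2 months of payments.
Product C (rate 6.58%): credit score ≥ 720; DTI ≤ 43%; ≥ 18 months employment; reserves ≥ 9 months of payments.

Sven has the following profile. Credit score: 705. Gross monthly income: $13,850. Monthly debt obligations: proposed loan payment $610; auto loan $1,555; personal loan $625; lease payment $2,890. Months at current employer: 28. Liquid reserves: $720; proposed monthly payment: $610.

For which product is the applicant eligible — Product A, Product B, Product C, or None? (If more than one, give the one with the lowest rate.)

Product A

Total debts = (610 + 1,555 + 625 + 2,890) = 5,680; DTI = 5,680/13,850 = 41%.
Reserves = 720/610 = 1.2 months.
Product A: score 705 ≥ 620; DTI 41% ≤ 43% → qualifies.
Product B: score 705 < 720; DTI 41% > 36%; reserves 1.2 < 2 mo → does not qualify.
Product C: score 705 < 720; DTI 41% ≤ 43%; employment 28 ≥ 18 mo; reserves 1.2 < 9 mo → does not qualify.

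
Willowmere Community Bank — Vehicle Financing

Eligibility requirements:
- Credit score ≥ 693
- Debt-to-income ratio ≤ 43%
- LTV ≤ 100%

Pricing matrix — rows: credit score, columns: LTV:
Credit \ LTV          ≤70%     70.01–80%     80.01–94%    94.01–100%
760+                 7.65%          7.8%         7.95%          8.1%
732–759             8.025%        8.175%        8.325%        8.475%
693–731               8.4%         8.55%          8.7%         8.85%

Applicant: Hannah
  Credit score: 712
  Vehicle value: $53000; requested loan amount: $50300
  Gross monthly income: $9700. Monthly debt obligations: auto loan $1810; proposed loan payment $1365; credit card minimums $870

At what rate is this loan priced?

Credit score 712 ≥ 693; Total monthly debts = (1,810 + 1,365 + 870) = 4,045. Debt-to-income = 4,045/9,700 = 41.7% — meets 43% limit
LTV = 50,300/53,000 = 94.9% ≤ 100%
Score 712 is in the 693–731 band; LTV 94.9% is in the 94.01–100% band → 8.85%.

8.85%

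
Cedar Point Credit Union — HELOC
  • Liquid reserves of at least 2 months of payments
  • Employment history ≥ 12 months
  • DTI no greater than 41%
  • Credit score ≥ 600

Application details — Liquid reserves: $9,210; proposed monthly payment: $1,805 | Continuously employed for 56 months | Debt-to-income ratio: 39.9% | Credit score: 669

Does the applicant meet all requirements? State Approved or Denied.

Liquid reserves cover 9,210/1,805 = 5.1 months — ≥ 2 required
Employment 56 ≥ 12 months
DTI 39.9% is within the 41% limit
Credit score 669 ≥ 600 (meets)
All criteria satisfied.

Approved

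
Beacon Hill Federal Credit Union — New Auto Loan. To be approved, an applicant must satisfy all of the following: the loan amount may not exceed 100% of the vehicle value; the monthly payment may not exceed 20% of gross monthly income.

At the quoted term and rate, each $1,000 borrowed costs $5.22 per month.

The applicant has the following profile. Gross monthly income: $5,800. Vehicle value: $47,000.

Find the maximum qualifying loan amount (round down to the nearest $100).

Payment cap: 20% × $5,800 = $1,160/month.
At $5.22 per $1,000, that supports 1,160/5.22 × 1,000 ≈ $222,222 → $222,200.
LTV cap: 100% × $47,000 = $47,000 → $47,000.
Binding constraint: loan-to-value.

$47,000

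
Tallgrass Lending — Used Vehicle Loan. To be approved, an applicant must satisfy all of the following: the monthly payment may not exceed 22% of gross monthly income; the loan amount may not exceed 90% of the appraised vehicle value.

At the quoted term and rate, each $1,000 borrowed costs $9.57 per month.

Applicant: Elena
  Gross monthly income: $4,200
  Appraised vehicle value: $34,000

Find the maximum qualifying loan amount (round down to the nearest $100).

Payment cap: 22% × $4,200 = $924/month.
At $9.57 per $1,000, that supports 924/9.57 × 1,000 ≈ $96,551 → $96,500.
LTV cap: 90% × $34,000 = $30,600 → $30,600.
Binding constraint: loan-to-value.

$30,600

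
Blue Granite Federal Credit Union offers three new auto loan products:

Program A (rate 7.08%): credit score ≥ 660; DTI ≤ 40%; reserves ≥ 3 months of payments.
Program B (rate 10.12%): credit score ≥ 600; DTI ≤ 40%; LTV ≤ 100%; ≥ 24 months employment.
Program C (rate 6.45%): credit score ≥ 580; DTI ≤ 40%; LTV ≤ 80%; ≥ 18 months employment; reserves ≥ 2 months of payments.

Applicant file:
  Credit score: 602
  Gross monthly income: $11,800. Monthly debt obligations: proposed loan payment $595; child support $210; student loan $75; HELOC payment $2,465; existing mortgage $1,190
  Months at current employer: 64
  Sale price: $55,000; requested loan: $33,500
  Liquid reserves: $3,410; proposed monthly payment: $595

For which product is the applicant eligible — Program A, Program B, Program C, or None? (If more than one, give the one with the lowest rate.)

Total debts = (595 + 210 + 75 + 2,465 + 1,190) = 4,535; DTI = 4,535/11,800 = 38.4%.
LTV = 33,500/55,000 = 60.9%.
Reserves = 3,410/595 = 5.7 months.
Program A: score 602 < 660; DTI 38.4% ≤ 40%; reserves 5.7 ≥ 3 mo → does not qualify.
Program B: score 602 ≥ 600; DTI 38.4% ≤ 40%; LTV 60.9% ≤ 100%; employment 64 ≥ 24 mo → qualifies.
Program C: score 602 ≥ 580; DTI 38.4% ≤ 40%; LTV 60.9% ≤ 80%; employment 64 ≥ 18 mo; reserves 5.7 ≥ 2 mo → qualifies.
Qualifying: Program B, Program C. Lowest rate is 6.45% → Program C.

Program C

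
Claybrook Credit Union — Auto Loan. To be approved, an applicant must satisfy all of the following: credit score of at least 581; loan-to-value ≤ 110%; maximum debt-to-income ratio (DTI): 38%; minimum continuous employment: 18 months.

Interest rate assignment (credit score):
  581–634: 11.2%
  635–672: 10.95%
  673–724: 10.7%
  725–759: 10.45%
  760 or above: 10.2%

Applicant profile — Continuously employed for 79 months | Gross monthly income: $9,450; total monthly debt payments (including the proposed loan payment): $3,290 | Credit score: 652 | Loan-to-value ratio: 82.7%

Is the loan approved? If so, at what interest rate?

Credit score 652 ≥ 581 (meets minimum)
Debt-to-income = 3,290/9,450 = 34.8% — meets 38% limit
Employment 79 ≥ 18 months
LTV 82.7% — within 110%
All requirements met. Score 652 falls in the 635–672 tier → 10.95%.

Approved at 10.95%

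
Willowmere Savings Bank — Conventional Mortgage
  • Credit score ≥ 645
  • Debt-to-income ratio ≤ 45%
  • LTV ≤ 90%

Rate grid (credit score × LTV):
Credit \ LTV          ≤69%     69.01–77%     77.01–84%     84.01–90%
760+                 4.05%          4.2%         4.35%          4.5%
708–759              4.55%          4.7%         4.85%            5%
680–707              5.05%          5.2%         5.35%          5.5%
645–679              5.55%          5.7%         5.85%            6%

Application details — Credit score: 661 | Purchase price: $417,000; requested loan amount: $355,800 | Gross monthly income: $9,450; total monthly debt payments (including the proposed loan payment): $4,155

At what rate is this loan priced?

Credit score 661 ≥ 645; DTI: 4,155 ÷ 9,450 = 44%, within the 45% cap
Loan-to-value = 355,800/417,000 = 85.3% — pass (90% max)
Score 661 is in the 645–679 band; LTV 85.3% is in the 84.01–90% band → 6%.

6%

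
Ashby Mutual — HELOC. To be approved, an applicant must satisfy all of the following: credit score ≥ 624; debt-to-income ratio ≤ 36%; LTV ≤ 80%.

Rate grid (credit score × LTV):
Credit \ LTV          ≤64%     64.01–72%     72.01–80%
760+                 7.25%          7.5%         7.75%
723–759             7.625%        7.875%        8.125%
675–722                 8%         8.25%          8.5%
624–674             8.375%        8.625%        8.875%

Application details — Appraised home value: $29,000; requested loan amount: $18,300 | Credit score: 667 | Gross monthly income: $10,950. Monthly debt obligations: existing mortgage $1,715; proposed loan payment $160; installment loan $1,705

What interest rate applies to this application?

Credit score 667 ≥ 624; Total monthly debts = (1,715 + 160 + 1,705) = 3,580. DTI: 3,580 ÷ 10,950 = 32.7%, within the 36% cap
LTV = 18,300/29,000 = 63.1% ≤ 80%
Credit 667 → row 624–674; LTV 63.1% → column ≤64%. Grid cell → 8.375%.

8.375%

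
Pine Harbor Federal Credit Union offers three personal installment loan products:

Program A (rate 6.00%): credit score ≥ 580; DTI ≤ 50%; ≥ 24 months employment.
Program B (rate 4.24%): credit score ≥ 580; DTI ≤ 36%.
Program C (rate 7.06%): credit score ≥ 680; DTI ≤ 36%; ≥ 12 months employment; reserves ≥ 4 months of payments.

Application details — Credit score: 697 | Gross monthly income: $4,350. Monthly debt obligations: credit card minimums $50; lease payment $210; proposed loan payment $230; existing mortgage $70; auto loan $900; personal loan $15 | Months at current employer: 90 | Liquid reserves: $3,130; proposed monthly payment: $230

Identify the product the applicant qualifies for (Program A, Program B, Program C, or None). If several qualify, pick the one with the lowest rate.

Total debts = (50 + 210 + 230 + 70 + 900 + 15) = 1,475; DTI = 1,475/4,350 = 33.9%.
Reserves = 3,130/230 = 13.6 months.
Program A: score 697 ≥ 580; DTI 33.9% ≤ 50%; employment 90 ≥ 24 mo → qualifies.
Program B: score 697 ≥ 580; DTI 33.9% ≤ 36% → qualifies.
Program C: score 697 ≥ 680; DTI 33.9% ≤ 36%; employment 90 ≥ 12 mo; reserves 13.6 ≥ 4 mo → qualifies.
Qualifying: Program A, Program B, Program C. Lowest rate is 4.24% → Program B.

Program B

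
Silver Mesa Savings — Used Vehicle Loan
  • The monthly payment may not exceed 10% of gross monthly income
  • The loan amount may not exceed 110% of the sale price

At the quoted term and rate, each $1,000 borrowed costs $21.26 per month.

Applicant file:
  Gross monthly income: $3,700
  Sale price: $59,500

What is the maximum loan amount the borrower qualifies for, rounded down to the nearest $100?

$17,400

Payment cap: 10% × $3,700 = $370/month.
At $21.26 per $1,000, that supports 370/21.26 × 1,000 ≈ $17,403 → $17,400.
LTV cap: 110% × $59,500 = $65,450 → $65,400.
Binding constraint: payment-to-income.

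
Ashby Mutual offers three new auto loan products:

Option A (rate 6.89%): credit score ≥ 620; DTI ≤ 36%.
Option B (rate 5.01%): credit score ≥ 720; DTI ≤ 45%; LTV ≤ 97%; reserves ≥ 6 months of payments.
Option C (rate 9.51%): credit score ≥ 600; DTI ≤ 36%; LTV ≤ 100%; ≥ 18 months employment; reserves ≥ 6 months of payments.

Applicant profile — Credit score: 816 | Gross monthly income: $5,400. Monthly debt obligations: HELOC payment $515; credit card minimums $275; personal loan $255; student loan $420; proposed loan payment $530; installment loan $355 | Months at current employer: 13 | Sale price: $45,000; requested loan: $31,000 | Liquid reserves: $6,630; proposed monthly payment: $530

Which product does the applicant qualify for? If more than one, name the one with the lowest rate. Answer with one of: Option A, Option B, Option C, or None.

Option B

Total debts = (515 + 275 + 255 + 420 + 530 + 355) = 2,350; DTI = 2,350/5,400 = 43.5%.
LTV = 31,000/45,000 = 68.9%.
Reserves = 6,630/530 = 12.5 months.
Option A: score 816 ≥ 620; DTI 43.5% > 36% → does not qualify.
Option B: score 816 ≥ 720; DTI 43.5% ≤ 45%; LTV 68.9% ≤ 97%; reserves 12.5 ≥ 6 mo → qualifies.
Option C: score 816 ≥ 600; DTI 43.5% > 36%; LTV 68.9% ≤ 100%; employment 13 < 18 mo; reserves 12.5 ≥ 6 mo → does not qualify.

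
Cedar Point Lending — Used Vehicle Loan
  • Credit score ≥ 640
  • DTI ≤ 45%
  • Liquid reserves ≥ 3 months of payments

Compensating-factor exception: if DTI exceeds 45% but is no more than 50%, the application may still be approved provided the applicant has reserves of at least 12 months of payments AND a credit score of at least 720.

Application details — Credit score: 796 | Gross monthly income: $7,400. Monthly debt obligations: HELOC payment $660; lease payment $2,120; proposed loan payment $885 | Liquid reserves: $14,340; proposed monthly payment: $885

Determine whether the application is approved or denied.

Approved

Credit score 796 ≥ 640 (meets base)
Total debts = (660 + 2,120 + 885) = 3,665. DTI = 3,665/7,400 = 49.5% > 45% — standard DTI limit exceeded.
Reserves = 14,340/885 = 16.2 months ≥ 3
DTI 49.5% is within the 45%–50% exception band; checking compensating factors.
Override check — reserves: 16.2 mo (ok); score: 796 (ok).
Both compensating conditions met → exception applies.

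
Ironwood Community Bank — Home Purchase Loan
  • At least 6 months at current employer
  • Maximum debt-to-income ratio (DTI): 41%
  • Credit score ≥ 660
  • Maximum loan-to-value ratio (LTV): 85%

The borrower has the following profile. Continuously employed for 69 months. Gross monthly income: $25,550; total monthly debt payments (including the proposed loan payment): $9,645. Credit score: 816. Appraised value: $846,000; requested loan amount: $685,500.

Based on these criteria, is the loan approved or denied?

Employment 69 ≥ 6 months
DTI: 9,645 ÷ 25,550 = 37.7%, within the 41% cap
Credit score 816 ≥ 660 (meets)
LTV: 685,500 ÷ 846,000 = 81%, within 85% cap
All criteria satisfied.

Approved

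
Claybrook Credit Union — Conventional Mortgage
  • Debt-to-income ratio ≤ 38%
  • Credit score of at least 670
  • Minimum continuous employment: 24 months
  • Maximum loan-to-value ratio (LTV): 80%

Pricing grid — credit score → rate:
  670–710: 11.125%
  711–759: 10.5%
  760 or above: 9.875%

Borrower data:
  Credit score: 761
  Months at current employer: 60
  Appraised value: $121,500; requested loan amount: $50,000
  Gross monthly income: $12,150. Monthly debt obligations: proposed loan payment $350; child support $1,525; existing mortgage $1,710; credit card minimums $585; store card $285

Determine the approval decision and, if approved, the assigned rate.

Approved at 9.875%

Credit score 761 ≥ 670 (meets minimum)
Total monthly debts = (350 + 1,525 + 1,710 + 585 + 285) = 4,455. DTI: 4,455 ÷ 12,150 = 36.7%, within the 38% cap
LTV: 50,000 ÷ 121,500 = 41.2%, within 80% cap
Employment 60 ≥ 24 months
All requirements met. Score 761 falls in the 760 or above tier → 9.875%.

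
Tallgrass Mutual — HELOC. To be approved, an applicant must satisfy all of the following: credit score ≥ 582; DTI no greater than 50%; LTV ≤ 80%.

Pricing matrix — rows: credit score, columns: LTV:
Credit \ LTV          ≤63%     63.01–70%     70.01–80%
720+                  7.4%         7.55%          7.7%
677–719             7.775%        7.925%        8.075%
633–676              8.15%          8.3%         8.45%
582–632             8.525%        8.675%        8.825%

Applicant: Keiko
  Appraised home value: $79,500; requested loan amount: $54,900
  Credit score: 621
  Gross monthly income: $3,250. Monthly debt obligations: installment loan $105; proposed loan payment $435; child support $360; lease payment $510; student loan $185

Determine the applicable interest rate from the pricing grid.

Credit score 621 ≥ 582; Total monthly debts = (105 + 435 + 360 + 510 + 185) = 1,595. Debt-to-income = 1,595/3,250 = 49.1% — meets 50% limit
LTV = 54,900/79,500 = 69.1% ≤ 80%
Credit 621 → row 582–632; LTV 69.1% → column 63.01–70%. Grid cell → 8.675%.

8.675%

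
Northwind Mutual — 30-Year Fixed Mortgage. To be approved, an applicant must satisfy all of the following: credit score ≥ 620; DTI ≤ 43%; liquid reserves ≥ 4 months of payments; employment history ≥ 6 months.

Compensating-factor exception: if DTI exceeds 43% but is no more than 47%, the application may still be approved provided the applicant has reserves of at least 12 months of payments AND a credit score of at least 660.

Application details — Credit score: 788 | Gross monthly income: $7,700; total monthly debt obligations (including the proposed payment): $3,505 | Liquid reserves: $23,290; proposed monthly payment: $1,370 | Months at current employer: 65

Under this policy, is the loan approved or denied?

Approved

Credit score 788 ≥ 620 (meets base)
DTI = 3,505/7,700 = 45.5% > 43% — standard DTI limit exceeded.
Liquid reserves cover 23,290/1,370 = 17.0 months — ≥ 4 required
Employment 65 ≥ 6 months
DTI 45.5% is within the 43%–47% exception band; checking compensating factors.
Override check — reserves: 17.0 mo (ok); score: 788 (ok).
Both override conditions satisfied; DTI exception granted.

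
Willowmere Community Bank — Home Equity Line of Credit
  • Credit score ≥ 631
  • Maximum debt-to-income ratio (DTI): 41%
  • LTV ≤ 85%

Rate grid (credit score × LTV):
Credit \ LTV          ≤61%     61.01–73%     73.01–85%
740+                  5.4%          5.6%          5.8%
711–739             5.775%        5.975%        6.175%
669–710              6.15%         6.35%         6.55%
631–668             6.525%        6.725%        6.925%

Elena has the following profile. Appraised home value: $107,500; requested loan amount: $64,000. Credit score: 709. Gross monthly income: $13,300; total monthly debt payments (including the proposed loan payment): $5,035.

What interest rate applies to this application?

6.15%

Credit score 709 ≥ 631; DTI = 5,035/13,300 = 37.9% ≤ 41%
Loan-to-value = 64,000/107,500 = 59.5% — pass (85% max)
Credit 709 → row 669–710; LTV 59.5% → column ≤61%. Grid cell → 6.15%.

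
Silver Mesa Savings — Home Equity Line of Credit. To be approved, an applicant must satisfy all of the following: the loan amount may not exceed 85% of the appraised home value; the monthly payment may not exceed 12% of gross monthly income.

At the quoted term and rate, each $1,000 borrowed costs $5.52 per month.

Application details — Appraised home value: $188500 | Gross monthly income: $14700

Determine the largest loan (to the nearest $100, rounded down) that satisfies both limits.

$160,200

Payment cap: 12% × $14,700 = $1,764/month.
At $5.52 per $1,000, that supports 1,764/5.52 × 1,000 ≈ $319,565 → $319,500.
LTV cap: 85% × $188,500 = $160,225 → $160,200.
Binding constraint: loan-to-value.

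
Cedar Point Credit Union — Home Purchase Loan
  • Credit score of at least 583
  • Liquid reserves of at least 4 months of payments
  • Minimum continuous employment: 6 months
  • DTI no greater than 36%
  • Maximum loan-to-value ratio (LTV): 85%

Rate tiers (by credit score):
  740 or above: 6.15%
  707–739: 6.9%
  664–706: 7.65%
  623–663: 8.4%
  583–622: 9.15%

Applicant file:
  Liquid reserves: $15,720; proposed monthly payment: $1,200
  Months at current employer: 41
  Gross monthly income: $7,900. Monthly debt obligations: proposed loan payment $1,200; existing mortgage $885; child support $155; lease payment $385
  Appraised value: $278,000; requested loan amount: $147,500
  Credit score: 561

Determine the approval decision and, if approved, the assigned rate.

Credit score 561 < 583 (below minimum)
Total monthly debts = (1,200 + 885 + 155 + 385) = 2,625. DTI = 2,625/7,900 = 33.2% ≤ 36%
Reserves: 15,720 ÷ 1,200 = 13.1 months (meets 4-month minimum)
Loan-to-value = 147,500/278,000 = 53.1% — pass (85% max)
Employment 41 ≥ 6 months
Not all requirements met → denied.

Denied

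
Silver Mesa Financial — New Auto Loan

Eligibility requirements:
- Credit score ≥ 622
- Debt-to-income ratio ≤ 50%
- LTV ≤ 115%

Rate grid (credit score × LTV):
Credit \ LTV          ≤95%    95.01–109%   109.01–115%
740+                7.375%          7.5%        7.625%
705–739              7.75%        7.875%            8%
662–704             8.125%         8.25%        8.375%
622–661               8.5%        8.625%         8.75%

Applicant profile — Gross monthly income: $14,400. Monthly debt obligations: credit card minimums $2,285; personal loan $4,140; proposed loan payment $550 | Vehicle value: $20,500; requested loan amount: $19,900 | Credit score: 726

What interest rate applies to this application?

7.875%

Credit score 726 ≥ 622; Total monthly debts = (2,285 + 4,140 + 550) = 6,975. DTI: 6,975 ÷ 14,400 = 48.4%, within the 50% cap
Loan-to-value = 19,900/20,500 = 97.1% — pass (115% max)
Row: 726 falls in 705–739. Column: 97.1% falls in 95.01–109%. Rate = 7.875%.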